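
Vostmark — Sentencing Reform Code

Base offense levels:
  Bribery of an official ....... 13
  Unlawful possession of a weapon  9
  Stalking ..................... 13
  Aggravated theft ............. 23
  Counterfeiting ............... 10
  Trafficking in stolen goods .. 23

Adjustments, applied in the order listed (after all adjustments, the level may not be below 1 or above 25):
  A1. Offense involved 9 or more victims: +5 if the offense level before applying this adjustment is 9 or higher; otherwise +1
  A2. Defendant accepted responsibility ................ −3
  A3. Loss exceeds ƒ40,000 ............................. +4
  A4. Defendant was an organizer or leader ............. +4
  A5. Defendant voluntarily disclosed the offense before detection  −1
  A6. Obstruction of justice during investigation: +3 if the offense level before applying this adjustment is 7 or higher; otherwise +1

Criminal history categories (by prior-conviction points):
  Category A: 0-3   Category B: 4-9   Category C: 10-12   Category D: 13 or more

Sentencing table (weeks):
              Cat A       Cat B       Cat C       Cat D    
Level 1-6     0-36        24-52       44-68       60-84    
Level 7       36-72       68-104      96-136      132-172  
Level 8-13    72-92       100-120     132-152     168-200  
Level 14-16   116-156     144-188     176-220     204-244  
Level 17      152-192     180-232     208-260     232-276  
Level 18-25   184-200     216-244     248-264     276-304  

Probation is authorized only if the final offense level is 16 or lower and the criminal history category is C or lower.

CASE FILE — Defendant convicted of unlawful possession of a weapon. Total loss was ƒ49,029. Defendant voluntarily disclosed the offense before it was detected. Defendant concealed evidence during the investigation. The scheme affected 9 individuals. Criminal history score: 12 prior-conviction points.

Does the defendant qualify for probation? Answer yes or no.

Base offense level for unlawful possession of a weapon: 9.
A1 applies (level before this adjustment is 9 ≥ 9, so +5): 9 + 5 = 14.
A2 does not apply.
A3 applies: 14 + 4 = 18.
A5 applies: 18 − 1 = 17.
A6 applies (level before this adjustment is 17 ≥ 7, so +3): 17 + 3 = 20.
Final offense level: 20.
Criminal history: 12 prior points → Category C (10-12).
Level 20 falls in the 18-25 band.
Grid: Level 18-25 × Category C = 248-264 weeks.
Probation check: level 20 > 16 and category C ≤ C → not eligible.

No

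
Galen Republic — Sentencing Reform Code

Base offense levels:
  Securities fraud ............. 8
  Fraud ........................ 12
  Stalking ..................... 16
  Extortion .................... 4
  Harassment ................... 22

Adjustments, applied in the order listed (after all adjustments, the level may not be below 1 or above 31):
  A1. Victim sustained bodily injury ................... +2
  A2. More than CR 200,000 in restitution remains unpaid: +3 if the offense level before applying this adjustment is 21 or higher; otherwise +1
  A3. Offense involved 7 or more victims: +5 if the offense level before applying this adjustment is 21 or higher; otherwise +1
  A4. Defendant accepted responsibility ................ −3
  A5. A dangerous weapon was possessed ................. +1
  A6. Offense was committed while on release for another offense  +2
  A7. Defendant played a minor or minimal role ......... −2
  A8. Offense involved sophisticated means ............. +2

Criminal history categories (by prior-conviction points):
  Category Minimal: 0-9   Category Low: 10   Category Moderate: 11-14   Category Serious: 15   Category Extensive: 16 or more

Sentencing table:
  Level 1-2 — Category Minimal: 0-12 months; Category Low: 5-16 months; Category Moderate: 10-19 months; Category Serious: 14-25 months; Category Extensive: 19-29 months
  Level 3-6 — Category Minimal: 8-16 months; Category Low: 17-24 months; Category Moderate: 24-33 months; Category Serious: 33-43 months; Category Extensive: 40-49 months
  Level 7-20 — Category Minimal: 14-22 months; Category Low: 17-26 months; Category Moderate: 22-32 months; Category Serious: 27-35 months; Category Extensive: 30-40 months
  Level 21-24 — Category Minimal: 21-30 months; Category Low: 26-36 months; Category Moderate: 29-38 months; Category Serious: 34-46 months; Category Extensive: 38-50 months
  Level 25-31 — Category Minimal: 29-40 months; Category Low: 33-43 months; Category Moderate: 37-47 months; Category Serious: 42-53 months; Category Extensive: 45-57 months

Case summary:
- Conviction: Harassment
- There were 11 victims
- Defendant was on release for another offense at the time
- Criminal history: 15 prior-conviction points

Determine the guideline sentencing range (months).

42-53 months

Base offense level for harassment: 22.
A3 applies (level before this adjustment is 22 ≥ 21, so +5): 22 + 5 = 27.
A4 does not apply.
A5 does not apply.
A6 applies: 27 + 2 = 29.
A7 does not apply.
A8 does not apply.
Final offense level: 29.
Criminal history: 15 prior points → Category Serious (15).
Level 29 falls in the 25-31 band.
Grid: Level 25-31 × Category Serious = 42-53 months.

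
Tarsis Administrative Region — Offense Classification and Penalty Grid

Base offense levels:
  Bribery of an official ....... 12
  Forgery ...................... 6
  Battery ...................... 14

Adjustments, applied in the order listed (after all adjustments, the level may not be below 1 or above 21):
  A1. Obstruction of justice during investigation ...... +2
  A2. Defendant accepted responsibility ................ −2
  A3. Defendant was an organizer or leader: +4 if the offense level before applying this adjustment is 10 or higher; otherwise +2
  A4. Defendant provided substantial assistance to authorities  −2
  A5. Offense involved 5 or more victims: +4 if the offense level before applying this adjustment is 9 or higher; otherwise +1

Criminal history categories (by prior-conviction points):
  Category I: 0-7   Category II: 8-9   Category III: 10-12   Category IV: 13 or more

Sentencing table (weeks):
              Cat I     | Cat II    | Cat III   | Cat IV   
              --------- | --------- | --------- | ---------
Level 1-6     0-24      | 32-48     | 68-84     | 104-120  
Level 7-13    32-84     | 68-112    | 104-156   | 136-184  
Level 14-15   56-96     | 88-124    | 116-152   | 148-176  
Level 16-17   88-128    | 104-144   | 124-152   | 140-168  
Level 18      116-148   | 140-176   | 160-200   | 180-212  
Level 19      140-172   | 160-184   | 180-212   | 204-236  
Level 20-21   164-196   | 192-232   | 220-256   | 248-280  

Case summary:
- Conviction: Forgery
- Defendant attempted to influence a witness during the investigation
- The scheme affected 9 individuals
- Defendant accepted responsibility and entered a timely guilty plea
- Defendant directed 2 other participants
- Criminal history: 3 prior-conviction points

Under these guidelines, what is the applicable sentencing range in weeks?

32-84 weeks

Base offense level for forgery: 6.
A1 applies: 6 + 2 = 8.
A2 applies: 8 − 2 = 6.
A3 applies (level before this adjustment is 6 < 10, so +2): 6 + 2 = 8.
A4 does not apply.
A5 applies (level before this adjustment is 8 < 9, so +1): 8 + 1 = 9.
Final offense level: 9.
Criminal history: 3 prior points → Category I (0-7).
Level 9 falls in the 7-13 band.
Grid: Level 7-13 × Category I = 32-84 weeks.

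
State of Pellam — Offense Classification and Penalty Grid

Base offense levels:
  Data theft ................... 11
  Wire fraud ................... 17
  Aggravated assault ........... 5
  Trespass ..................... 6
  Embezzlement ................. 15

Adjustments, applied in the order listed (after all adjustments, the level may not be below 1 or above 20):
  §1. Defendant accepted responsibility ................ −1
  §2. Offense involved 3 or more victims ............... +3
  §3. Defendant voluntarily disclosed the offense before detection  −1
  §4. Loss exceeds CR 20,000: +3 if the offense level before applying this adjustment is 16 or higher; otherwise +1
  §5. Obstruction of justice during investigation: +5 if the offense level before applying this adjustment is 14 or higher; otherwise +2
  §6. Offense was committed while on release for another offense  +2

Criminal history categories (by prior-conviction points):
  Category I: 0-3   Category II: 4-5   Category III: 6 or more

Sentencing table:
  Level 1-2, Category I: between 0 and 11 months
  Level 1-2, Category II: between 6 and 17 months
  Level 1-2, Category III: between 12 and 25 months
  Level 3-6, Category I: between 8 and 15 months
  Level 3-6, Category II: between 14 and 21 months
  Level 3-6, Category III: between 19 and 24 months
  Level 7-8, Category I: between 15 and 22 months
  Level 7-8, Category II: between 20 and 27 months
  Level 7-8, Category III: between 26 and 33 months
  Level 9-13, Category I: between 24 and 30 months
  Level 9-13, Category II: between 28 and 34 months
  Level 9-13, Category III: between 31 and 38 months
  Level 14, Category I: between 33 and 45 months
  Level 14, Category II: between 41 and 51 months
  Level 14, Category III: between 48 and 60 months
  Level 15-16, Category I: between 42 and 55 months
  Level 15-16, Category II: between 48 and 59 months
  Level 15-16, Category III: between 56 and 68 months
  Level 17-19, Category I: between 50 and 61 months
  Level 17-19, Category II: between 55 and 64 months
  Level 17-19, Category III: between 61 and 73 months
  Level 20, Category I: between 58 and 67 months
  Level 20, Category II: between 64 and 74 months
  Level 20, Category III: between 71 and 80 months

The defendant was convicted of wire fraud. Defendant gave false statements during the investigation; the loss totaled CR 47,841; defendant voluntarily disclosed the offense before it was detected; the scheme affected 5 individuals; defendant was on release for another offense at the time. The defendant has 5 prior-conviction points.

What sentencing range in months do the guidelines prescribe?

64-74 months

Base offense level for wire fraud: 17.
§2 applies: 17 + 3 = 20.
§3 applies: 20 − 1 = 19.
§4 applies (level before this adjustment is 19 ≥ 16, so +3): 19 + 3 = 22.
§5 applies (level before this adjustment is 22 ≥ 14, so +5): 22 + 5 = 27.
§6 applies: 27 + 2 = 29.
Level 29 exceeds the maximum of 20; capped at 20.
Final offense level: 20.
Criminal history: 5 prior points → Category II (4-5).
Level 20 falls in the 20 band.
Grid: Level 20 × Category II = 64-74 months.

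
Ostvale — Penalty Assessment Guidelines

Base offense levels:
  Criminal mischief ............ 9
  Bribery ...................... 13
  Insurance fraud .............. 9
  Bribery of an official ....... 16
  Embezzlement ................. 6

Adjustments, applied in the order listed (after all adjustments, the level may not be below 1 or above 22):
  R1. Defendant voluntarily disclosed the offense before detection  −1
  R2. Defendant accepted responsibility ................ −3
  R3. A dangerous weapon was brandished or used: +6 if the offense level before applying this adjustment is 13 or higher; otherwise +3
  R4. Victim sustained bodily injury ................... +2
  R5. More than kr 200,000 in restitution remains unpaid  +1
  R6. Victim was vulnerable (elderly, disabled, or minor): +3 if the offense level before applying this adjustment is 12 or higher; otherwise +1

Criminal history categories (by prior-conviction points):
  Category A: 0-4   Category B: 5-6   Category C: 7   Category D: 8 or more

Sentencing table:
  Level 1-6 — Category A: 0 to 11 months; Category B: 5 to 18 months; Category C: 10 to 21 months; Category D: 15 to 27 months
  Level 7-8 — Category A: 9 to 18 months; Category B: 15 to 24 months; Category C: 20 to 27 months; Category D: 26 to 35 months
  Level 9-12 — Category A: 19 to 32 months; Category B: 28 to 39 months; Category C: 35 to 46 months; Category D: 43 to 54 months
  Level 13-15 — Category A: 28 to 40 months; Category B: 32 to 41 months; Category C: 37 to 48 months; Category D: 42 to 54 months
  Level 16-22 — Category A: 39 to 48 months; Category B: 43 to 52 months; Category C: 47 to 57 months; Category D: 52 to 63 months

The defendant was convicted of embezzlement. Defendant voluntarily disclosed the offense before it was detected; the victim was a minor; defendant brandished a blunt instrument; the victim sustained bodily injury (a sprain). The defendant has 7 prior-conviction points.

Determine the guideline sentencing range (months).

35-46 months

Base offense level for embezzlement: 6.
R1 applies: 6 − 1 = 5.
R2 does not apply.
R3 applies (level before this adjustment is 5 < 13, so +3): 5 + 3 = 8.
R4 applies: 8 + 2 = 10.
R5 does not apply.
R6 applies (level before this adjustment is 10 < 12, so +1): 10 + 1 = 11.
Final offense level: 11.
Criminal history: 7 prior points → Category C (7).
Level 11 falls in the 9-12 band.
Grid: Level 9-12 × Category C = 35-46 months.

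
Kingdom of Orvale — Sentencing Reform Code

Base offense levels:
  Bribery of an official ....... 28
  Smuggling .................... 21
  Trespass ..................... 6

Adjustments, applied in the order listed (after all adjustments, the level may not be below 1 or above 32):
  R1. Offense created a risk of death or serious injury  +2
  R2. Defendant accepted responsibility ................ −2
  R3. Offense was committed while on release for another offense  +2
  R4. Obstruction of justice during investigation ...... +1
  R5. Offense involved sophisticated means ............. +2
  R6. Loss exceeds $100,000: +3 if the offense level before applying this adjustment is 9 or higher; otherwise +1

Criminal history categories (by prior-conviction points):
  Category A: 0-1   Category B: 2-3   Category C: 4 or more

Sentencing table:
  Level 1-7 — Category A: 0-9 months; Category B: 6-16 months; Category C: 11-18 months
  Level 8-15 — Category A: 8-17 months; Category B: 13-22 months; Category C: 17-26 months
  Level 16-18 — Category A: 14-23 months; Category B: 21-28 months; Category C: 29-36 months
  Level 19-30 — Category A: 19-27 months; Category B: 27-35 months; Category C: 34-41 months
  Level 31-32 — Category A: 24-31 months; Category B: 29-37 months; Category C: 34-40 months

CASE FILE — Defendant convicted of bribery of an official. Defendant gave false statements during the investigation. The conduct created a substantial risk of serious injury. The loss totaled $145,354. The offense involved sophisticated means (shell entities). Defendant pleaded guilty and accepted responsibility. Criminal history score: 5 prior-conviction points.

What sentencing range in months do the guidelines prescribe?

Base offense level for bribery of an official: 28.
R1 applies: 28 + 2 = 30.
R2 applies: 30 − 2 = 28.
R4 applies: 28 + 1 = 29.
R5 applies: 29 + 2 = 31.
R6 applies (level before this adjustment is 31 ≥ 9, so +3): 31 + 3 = 34.
Level 34 exceeds the maximum of 32; capped at 32.
Final offense level: 32.
Criminal history: 5 prior points → Category C (4+).
Level 32 falls in the 31-32 band.
Grid: Level 31-32 × Category C = 34-40 months.

34-40 months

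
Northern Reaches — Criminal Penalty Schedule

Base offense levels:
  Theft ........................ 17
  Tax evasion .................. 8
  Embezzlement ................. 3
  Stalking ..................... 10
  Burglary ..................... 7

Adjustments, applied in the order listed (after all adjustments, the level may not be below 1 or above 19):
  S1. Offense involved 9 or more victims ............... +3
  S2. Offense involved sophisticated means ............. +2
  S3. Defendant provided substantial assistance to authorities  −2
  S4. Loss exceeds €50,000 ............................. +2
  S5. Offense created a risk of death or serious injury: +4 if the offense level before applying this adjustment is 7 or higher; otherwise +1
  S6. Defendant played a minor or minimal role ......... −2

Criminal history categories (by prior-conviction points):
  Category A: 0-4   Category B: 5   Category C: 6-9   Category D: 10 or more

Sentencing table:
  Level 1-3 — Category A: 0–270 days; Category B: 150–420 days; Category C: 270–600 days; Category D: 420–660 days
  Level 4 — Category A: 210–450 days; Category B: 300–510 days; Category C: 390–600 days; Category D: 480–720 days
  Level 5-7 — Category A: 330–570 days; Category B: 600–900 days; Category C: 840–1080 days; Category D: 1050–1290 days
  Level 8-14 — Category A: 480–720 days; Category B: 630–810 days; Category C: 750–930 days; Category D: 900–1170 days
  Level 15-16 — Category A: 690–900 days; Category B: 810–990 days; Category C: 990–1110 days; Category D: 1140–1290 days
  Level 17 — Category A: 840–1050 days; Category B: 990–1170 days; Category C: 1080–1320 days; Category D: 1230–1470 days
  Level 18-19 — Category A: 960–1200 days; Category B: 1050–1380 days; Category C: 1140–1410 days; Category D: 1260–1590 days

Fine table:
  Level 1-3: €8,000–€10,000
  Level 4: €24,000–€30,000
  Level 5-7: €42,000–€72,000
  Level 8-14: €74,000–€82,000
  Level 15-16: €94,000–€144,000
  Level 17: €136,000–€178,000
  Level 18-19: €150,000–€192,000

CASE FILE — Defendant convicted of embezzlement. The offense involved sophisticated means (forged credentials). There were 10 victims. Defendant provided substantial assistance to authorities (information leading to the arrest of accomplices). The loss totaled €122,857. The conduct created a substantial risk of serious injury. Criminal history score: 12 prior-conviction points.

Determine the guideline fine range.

€74,000–€82,000

Base offense level for embezzlement: 3.
S1 applies: 3 + 3 = 6.
S2 applies: 6 + 2 = 8.
S3 applies: 8 − 2 = 6.
S4 applies: 6 + 2 = 8.
S5 applies (level before this adjustment is 8 ≥ 7, so +4): 8 + 4 = 12.
Final offense level: 12.
Level 12 falls in the 8-14 band.
Fine table: Level 8-14 → €74,000–€82,000.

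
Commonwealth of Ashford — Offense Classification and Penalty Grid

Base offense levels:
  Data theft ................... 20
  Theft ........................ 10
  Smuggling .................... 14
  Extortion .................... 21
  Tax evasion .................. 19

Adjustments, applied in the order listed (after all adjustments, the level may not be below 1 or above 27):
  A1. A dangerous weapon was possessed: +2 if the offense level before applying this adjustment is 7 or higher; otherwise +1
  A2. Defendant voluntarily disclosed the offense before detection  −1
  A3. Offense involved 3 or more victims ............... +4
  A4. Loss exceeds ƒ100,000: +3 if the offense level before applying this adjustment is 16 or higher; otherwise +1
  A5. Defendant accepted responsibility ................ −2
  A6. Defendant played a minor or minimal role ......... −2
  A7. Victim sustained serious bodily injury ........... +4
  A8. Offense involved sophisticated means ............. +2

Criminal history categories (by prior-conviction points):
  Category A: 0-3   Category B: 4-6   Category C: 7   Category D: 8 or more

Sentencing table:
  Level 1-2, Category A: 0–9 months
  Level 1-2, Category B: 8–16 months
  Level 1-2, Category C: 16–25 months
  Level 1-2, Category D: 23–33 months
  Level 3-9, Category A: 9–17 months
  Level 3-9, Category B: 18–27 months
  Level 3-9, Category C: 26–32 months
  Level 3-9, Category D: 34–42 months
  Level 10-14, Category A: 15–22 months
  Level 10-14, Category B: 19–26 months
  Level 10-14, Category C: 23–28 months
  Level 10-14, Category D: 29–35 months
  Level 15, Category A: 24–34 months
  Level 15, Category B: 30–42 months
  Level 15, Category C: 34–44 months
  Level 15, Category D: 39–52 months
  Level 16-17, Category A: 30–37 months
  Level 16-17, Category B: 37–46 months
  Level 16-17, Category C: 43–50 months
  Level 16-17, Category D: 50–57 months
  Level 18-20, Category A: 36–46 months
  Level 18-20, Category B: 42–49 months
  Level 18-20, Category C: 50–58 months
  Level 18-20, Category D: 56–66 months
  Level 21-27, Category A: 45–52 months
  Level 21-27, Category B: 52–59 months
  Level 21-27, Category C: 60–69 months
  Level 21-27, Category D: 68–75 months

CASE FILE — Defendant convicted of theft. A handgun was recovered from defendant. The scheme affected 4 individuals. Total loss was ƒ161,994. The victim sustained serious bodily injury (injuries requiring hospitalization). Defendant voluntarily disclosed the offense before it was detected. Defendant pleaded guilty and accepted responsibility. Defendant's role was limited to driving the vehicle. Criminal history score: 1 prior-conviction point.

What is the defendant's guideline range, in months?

Base offense level for theft: 10.
A1 applies (level before this adjustment is 10 ≥ 7, so +2): 10 + 2 = 12.
A2 applies: 12 − 1 = 11.
A3 applies: 11 + 4 = 15.
A4 applies (level before this adjustment is 15 < 16, so +1): 15 + 1 = 16.
A5 applies: 16 − 2 = 14.
A6 applies: 14 − 2 = 12.
A7 applies: 12 + 4 = 16.
Final offense level: 16.
Criminal history: 1 prior point → Category A (0-3).
Level 16 falls in the 16-17 band.
Grid: Level 16-17 × Category A = 30-37 months.

30-37 months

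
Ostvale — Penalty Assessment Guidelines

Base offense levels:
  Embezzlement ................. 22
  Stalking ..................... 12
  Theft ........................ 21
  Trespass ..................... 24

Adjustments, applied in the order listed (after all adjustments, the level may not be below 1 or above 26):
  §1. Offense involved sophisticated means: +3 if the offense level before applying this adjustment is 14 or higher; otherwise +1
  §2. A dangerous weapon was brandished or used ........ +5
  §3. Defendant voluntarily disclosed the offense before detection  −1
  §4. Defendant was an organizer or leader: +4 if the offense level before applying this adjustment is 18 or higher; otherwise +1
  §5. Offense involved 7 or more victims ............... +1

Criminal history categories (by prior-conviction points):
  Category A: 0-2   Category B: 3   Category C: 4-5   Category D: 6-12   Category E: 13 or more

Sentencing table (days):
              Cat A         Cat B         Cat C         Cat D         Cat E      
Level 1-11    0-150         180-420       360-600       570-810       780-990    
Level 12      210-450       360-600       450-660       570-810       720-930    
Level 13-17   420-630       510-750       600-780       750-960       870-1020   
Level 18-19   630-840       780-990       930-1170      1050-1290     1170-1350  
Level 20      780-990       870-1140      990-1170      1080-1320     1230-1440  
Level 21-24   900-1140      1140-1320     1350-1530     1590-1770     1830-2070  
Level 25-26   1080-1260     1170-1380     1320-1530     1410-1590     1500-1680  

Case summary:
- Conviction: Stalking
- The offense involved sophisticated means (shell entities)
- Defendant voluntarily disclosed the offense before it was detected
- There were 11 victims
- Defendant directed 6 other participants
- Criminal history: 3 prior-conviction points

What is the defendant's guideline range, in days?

Base offense level for stalking: 12.
§1 applies (level before this adjustment is 12 < 14, so +1): 12 + 1 = 13.
§3 applies: 13 − 1 = 12.
§4 applies (level before this adjustment is 12 < 18, so +1): 12 + 1 = 13.
§5 applies: 13 + 1 = 14.
Final offense level: 14.
Criminal history: 3 prior points → Category B (3).
Level 14 falls in the 13-17 band.
Grid: Level 13-17 × Category B = 510-750 days.

510-750 days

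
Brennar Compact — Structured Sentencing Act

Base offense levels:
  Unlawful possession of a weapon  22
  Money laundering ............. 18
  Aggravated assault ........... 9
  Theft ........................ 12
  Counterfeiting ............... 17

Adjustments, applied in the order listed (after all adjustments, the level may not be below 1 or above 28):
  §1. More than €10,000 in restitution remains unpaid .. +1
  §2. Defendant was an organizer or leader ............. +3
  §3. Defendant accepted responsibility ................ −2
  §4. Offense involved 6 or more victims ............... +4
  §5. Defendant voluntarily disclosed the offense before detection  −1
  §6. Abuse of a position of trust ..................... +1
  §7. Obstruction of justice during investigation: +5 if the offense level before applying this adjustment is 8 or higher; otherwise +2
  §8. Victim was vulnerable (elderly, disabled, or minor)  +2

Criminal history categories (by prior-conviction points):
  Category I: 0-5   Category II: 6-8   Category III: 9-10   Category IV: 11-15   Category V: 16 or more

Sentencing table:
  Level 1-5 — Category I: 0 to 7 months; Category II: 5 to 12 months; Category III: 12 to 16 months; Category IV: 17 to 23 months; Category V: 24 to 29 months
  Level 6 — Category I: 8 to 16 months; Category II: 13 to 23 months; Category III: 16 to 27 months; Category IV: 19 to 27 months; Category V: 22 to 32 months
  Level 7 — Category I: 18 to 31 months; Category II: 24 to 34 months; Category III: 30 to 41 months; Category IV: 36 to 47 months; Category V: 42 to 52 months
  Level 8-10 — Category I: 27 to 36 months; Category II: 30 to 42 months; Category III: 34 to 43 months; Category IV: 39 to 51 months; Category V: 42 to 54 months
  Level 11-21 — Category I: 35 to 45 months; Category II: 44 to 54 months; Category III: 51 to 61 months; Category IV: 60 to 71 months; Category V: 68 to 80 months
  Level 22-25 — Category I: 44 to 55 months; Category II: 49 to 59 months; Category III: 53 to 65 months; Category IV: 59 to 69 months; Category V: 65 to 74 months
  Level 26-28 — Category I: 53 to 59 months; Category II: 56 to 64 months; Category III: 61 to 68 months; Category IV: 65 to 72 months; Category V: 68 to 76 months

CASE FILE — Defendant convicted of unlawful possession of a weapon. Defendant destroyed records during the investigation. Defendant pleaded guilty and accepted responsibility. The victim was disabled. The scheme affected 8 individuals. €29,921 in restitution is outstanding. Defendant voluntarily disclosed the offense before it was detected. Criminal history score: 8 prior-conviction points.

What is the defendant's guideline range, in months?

56-64 months

Base offense level for unlawful possession of a weapon: 22.
§1 applies: 22 + 1 = 23.
§2 does not apply.
§3 applies: 23 − 2 = 21.
§4 applies: 21 + 4 = 25.
§5 applies: 25 − 1 = 24.
§7 applies (level before this adjustment is 24 ≥ 8, so +5): 24 + 5 = 29.
§8 applies: 29 + 2 = 31.
Level 31 exceeds the maximum of 28; capped at 28.
Final offense level: 28.
Criminal history: 8 prior points → Category II (6-8).
Level 28 falls in the 26-28 band.
Grid: Level 26-28 × Category II = 56-64 months.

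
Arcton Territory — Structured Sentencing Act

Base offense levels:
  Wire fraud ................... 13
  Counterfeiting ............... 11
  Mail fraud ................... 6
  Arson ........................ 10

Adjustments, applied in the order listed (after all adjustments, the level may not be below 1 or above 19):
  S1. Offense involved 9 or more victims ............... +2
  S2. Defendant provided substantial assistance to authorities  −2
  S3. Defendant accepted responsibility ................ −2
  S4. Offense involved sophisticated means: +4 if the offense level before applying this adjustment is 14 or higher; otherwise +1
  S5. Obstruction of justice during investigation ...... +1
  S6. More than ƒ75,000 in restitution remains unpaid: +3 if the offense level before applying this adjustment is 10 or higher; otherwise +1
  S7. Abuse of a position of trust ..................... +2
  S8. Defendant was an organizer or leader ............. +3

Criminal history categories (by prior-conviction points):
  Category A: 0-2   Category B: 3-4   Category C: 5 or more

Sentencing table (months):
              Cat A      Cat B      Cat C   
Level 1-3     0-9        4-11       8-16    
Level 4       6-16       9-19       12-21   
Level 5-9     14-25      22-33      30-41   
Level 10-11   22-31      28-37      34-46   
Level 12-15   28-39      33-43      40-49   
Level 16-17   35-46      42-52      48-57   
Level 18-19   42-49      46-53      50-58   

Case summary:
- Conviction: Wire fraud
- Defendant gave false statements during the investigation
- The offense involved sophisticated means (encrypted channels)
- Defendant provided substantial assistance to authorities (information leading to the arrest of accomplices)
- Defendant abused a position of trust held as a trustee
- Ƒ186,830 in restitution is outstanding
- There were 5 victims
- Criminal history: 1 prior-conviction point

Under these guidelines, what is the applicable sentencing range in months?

Base offense level for wire fraud: 13.
S2 applies: 13 − 2 = 11.
S3 does not apply.
S4 applies (level before this adjustment is 11 < 14, so +1): 11 + 1 = 12.
S5 applies: 12 + 1 = 13.
S6 applies (level before this adjustment is 13 ≥ 10, so +3): 13 + 3 = 16.
S7 applies: 16 + 2 = 18.
Final offense level: 18.
Criminal history: 1 prior point → Category A (0-2).
Level 18 falls in the 18-19 band.
Grid: Level 18-19 × Category A = 42-49 months.

42-49 months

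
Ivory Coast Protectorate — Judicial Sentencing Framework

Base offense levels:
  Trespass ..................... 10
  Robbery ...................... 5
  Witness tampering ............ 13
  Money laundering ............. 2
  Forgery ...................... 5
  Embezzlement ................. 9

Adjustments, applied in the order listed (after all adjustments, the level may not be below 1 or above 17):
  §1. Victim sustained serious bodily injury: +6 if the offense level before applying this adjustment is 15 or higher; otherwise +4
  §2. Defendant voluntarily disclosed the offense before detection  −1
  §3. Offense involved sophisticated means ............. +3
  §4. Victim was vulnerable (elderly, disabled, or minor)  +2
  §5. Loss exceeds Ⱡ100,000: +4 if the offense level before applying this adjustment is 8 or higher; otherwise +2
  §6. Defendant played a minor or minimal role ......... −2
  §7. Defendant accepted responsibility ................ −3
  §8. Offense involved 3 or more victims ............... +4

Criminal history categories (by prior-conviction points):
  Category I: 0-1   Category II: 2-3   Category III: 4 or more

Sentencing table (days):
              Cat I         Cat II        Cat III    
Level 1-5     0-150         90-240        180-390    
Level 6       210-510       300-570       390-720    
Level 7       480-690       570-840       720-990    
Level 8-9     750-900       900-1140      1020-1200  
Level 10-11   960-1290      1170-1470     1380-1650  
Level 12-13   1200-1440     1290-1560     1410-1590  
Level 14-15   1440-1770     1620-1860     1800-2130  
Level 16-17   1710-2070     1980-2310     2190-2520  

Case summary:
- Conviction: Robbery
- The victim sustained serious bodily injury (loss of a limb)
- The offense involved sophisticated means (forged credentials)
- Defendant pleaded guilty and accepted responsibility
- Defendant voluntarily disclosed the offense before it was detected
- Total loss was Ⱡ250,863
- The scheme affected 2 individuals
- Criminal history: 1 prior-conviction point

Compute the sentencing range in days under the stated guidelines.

Base offense level for robbery: 5.
§1 applies (level before this adjustment is 5 < 15, so +4): 5 + 4 = 9.
§2 applies: 9 − 1 = 8.
§3 applies: 8 + 3 = 11.
§4 does not apply.
§5 applies (level before this adjustment is 11 ≥ 8, so +4): 11 + 4 = 15.
§7 applies: 15 − 3 = 12.
Final offense level: 12.
Criminal history: 1 prior point → Category I (0-1).
Level 12 falls in the 12-13 band.
Grid: Level 12-13 × Category I = 1200-1440 days.

1200-1440 days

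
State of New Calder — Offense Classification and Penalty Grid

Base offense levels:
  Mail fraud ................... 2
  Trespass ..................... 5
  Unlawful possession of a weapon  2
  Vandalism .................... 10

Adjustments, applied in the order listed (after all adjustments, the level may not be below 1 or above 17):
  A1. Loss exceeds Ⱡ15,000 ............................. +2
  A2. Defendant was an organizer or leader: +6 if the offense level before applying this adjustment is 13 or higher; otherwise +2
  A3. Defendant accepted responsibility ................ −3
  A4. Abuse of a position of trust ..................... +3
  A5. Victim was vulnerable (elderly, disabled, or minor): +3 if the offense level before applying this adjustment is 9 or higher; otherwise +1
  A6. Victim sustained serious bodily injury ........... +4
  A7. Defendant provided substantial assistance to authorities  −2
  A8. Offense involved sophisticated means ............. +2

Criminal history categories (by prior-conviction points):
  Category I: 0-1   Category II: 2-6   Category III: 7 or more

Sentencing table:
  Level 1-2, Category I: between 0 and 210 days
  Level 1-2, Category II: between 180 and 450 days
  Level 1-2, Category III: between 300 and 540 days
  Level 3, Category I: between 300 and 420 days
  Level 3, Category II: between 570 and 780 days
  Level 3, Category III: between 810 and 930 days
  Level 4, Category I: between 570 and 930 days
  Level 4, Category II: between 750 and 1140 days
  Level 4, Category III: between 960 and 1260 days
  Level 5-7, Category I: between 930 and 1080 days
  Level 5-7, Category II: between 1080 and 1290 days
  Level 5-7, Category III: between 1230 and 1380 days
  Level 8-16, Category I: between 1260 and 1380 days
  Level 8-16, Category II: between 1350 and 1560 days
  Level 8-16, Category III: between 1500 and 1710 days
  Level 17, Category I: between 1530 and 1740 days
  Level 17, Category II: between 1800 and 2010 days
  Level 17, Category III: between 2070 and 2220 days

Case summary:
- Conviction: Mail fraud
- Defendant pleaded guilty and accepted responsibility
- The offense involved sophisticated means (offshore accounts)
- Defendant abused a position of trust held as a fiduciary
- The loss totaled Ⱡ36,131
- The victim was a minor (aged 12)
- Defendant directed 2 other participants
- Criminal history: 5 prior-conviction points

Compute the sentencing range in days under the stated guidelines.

Base offense level for mail fraud: 2.
A1 applies: 2 + 2 = 4.
A2 applies (level before this adjustment is 4 < 13, so +2): 4 + 2 = 6.
A3 applies: 6 − 3 = 3.
A4 applies: 3 + 3 = 6.
A5 applies (level before this adjustment is 6 < 9, so +1): 6 + 1 = 7.
A6 does not apply.
A8 applies: 7 + 2 = 9.
Final offense level: 9.
Criminal history: 5 prior points → Category II (2-6).
Level 9 falls in the 8-16 band.
Grid: Level 8-16 × Category II = 1350-1560 days.

1350-1560 days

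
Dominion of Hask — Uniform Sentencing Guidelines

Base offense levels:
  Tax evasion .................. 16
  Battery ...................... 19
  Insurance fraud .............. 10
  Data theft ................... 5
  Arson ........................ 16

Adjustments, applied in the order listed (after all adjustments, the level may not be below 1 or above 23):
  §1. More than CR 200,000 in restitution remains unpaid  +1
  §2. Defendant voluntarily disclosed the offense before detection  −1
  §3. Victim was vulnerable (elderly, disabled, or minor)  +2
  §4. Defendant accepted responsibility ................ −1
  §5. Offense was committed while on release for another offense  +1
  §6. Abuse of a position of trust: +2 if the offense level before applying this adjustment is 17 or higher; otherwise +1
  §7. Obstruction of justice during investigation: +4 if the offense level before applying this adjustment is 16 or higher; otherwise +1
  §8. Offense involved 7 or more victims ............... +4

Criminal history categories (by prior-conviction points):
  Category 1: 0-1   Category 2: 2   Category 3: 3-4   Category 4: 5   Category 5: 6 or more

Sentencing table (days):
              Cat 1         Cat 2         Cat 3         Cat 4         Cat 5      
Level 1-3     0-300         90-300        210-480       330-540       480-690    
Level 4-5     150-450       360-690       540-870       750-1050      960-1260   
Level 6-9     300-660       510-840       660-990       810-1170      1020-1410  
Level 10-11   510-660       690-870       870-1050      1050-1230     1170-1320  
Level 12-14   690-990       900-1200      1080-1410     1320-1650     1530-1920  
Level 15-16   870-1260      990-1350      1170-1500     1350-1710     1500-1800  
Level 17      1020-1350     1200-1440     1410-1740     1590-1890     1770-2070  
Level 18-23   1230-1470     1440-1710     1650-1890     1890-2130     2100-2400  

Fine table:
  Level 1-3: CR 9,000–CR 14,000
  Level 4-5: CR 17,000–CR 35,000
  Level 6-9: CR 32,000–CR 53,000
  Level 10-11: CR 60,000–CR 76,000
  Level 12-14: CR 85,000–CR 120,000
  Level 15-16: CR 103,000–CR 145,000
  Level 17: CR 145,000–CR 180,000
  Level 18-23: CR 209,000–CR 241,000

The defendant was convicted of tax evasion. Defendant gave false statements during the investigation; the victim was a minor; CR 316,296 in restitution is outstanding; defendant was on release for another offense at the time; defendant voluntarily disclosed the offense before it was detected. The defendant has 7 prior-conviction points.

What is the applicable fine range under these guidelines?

Base offense level for tax evasion: 16.
§1 applies: 16 + 1 = 17.
§2 applies: 17 − 1 = 16.
§3 applies: 16 + 2 = 18.
§4 does not apply.
§5 applies: 18 + 1 = 19.
§6 does not apply.
§7 applies (level before this adjustment is 19 ≥ 16, so +4): 19 + 4 = 23.
§8 does not apply.
Final offense level: 23.
Level 23 falls in the 18-23 band.
Fine table: Level 18-23 → CR 209,000–CR 241,000.

CR 209,000–CR 241,000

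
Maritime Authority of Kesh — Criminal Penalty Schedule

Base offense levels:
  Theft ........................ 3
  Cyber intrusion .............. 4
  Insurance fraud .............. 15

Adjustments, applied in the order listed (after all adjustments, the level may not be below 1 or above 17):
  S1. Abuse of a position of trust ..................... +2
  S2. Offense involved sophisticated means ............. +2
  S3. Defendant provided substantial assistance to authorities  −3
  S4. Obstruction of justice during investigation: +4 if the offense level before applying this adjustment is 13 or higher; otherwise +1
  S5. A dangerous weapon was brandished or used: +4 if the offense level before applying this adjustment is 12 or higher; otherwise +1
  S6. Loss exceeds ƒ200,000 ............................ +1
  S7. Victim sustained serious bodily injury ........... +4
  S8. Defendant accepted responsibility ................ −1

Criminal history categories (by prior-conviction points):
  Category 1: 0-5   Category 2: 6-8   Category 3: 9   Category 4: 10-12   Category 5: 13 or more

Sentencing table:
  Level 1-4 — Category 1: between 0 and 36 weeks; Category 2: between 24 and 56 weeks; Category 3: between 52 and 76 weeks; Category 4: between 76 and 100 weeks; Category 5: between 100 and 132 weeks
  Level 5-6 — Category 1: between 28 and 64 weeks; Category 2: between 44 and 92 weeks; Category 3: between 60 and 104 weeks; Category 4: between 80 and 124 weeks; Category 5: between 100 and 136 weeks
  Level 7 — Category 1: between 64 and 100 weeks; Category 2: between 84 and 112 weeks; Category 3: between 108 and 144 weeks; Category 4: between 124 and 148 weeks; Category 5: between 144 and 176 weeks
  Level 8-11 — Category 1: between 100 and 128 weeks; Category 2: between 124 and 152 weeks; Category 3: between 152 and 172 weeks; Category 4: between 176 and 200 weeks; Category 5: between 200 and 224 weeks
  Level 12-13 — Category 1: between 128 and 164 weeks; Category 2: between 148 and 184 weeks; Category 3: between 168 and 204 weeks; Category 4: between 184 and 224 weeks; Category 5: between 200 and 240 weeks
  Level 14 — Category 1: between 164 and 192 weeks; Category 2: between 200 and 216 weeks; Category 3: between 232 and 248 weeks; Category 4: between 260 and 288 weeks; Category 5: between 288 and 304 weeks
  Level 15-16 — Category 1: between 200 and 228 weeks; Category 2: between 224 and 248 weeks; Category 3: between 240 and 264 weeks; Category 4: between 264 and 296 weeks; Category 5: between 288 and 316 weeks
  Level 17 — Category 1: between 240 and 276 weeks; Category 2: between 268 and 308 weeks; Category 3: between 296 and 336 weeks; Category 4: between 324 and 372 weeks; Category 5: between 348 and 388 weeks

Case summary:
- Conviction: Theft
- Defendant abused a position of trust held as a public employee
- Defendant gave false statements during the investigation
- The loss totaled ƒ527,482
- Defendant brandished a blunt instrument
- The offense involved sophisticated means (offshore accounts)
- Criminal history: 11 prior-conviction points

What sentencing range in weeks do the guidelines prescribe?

Base offense level for theft: 3.
S1 applies: 3 + 2 = 5.
S2 applies: 5 + 2 = 7.
S4 applies (level before this adjustment is 7 < 13, so +1): 7 + 1 = 8.
S5 applies (level before this adjustment is 8 < 12, so +1): 8 + 1 = 9.
S6 applies: 9 + 1 = 10.
S8 does not apply.
Final offense level: 10.
Criminal history: 11 prior points → Category 4 (10-12).
Level 10 falls in the 8-11 band.
Grid: Level 8-11 × Category 4 = 176-200 weeks.

176-200 weeks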